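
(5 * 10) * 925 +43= 46293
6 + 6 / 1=12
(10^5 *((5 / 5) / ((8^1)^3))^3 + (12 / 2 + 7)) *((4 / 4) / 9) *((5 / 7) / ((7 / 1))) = 90881795 / 616562688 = 0.15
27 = 27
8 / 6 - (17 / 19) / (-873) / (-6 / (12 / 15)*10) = 1658683 / 1244025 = 1.33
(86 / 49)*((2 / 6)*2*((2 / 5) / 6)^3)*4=688 / 496125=0.00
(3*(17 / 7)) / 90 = 17 / 210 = 0.08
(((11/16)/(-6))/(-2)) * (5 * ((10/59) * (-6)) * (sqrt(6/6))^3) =-275/944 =-0.29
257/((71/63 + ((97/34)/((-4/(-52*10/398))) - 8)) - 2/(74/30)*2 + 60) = 4053287322/827016149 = 4.90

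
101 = 101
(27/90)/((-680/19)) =-57/6800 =-0.01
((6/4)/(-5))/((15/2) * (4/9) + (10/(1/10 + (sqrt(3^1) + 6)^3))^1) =-33121179/376206100 - 2997 * sqrt(3)/3762061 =-0.09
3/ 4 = 0.75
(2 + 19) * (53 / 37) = 1113 / 37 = 30.08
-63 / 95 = -0.66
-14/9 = -1.56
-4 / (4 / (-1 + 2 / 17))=15 / 17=0.88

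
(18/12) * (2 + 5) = 21/2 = 10.50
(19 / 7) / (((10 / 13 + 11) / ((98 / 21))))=494 / 459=1.08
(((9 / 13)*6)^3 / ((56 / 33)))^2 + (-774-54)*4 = -1528.17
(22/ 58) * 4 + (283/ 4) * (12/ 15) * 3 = 24841/ 145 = 171.32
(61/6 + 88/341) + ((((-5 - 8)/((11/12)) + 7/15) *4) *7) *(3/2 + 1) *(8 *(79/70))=-29522249/3410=-8657.55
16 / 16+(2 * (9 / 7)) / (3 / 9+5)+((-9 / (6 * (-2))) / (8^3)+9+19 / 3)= 16.82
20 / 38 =10 / 19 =0.53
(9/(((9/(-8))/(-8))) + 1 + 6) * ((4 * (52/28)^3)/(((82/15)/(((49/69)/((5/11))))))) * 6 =20590284/6601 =3119.27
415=415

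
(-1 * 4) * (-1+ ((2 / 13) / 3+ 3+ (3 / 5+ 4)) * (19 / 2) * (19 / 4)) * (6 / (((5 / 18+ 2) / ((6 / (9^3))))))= -2148208 / 71955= -29.85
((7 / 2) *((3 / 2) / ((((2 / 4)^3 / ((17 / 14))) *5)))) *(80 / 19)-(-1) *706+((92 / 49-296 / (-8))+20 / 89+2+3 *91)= 88083230 / 82859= 1063.05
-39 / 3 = -13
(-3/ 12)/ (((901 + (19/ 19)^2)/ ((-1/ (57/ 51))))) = 17/ 68552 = 0.00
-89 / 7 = -12.71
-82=-82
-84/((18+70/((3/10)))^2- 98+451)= -756/571693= -0.00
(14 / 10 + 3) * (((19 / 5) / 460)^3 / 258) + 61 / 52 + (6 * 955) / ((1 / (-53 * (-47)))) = 1456179658939504730837 / 102020295000000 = 14273431.17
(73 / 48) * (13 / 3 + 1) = 73 / 9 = 8.11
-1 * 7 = -7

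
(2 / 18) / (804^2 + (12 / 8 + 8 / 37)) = 74 / 430514199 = 0.00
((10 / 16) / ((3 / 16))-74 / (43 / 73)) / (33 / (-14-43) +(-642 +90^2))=-299744 / 18278139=-0.02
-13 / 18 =-0.72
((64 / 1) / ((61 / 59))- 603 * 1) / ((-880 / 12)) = 99021 / 13420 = 7.38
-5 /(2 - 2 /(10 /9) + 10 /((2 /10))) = -25 /251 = -0.10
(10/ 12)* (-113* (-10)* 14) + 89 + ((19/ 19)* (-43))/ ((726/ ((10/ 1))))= 4817642/ 363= 13271.74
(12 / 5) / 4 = 3 / 5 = 0.60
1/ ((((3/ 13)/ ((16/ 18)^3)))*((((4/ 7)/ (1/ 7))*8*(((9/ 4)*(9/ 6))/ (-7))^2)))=652288/ 1594323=0.41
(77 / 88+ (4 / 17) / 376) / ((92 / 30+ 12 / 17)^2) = 21408525 / 347966944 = 0.06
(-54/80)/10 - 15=-6027/400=-15.07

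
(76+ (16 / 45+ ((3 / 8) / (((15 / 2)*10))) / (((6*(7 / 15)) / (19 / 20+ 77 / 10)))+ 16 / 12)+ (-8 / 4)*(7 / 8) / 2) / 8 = 9.60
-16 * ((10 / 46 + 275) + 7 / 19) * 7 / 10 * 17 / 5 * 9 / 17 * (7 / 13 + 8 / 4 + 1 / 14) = -4335516 / 299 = -14500.05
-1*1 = -1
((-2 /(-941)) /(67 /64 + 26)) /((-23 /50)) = -0.00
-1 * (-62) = 62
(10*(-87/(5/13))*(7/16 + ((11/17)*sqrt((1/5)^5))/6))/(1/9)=-71253/8 - 37323*sqrt(5)/2125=-8945.90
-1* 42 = -42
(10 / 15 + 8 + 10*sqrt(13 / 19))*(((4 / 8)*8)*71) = 2840*sqrt(247) / 19 + 7384 / 3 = 4810.50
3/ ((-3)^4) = 1/ 27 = 0.04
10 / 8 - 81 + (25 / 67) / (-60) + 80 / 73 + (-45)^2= 28558642 / 14673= 1946.34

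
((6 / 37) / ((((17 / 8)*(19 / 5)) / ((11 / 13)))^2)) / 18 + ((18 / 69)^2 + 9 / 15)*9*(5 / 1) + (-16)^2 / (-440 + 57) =11655447414497375 / 396523722002577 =29.39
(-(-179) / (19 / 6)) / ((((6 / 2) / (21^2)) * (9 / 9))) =157878 / 19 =8309.37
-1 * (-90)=90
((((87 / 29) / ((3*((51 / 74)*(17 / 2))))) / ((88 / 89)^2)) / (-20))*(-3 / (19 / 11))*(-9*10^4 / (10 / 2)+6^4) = -76493097 / 302005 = -253.28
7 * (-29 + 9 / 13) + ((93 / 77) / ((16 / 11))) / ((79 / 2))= -11395015 / 57512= -198.13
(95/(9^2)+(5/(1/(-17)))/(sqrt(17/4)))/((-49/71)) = -6745/3969+710*sqrt(17)/49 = 58.04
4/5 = 0.80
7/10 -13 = -123/10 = -12.30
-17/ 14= -1.21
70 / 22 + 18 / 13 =653 / 143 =4.57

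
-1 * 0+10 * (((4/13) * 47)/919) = 1880/11947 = 0.16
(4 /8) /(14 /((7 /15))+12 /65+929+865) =65 /237144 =0.00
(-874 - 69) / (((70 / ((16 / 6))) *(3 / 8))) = -30176 / 315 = -95.80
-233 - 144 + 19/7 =-374.29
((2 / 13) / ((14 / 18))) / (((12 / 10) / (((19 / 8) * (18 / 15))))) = 171 / 364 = 0.47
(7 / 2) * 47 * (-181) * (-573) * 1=17060788.50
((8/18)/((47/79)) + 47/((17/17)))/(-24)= -1.99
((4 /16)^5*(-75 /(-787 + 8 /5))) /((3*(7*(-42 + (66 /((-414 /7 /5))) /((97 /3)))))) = -278875 /2648430124032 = -0.00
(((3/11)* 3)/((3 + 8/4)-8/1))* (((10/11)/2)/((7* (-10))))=3/1694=0.00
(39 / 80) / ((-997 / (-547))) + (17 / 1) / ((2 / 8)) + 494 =44846453 / 79760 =562.27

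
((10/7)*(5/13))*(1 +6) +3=89/13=6.85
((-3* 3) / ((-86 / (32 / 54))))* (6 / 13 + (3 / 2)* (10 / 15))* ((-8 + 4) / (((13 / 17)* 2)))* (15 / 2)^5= -81759375 / 14534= -5625.39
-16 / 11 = -1.45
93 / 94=0.99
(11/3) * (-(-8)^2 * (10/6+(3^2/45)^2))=-400.50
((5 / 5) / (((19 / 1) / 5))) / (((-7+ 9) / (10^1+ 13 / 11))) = 615 / 418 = 1.47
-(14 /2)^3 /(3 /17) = -5831 /3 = -1943.67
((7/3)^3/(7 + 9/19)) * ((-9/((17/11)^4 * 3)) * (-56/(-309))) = -2671631116/16491304971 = -0.16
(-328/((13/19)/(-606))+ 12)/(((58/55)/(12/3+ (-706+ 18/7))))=-508501350720/2639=-192687135.55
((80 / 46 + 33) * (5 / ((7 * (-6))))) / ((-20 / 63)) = 2397 / 184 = 13.03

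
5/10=1/2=0.50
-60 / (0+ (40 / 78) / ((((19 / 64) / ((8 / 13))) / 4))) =-28899 / 2048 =-14.11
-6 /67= -0.09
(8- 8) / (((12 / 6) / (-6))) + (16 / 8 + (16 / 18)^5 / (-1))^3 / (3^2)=621305555437000 / 1853020188851841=0.34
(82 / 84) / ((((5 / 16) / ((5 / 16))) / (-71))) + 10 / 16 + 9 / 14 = -1633 / 24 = -68.04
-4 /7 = -0.57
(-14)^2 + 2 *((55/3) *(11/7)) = 5326/21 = 253.62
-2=-2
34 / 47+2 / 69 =2440 / 3243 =0.75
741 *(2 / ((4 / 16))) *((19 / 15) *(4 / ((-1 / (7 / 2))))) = -525616 / 5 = -105123.20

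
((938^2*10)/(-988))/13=-2199610/3211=-685.02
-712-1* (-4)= -708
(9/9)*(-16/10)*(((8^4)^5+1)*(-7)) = 64563604257983430712/5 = 12912720851596686142.40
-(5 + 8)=-13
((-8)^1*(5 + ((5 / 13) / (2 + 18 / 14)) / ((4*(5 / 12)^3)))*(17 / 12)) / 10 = -686783 / 112125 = -6.13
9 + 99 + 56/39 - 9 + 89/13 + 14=4730/39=121.28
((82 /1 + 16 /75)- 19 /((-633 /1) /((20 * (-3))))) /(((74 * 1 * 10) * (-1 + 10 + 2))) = 636263 /64407750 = 0.01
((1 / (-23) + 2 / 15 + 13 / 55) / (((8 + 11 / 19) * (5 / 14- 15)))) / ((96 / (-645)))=3540061 / 202895880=0.02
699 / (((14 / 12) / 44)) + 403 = 187357 / 7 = 26765.29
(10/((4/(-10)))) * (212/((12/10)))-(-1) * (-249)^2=172753/3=57584.33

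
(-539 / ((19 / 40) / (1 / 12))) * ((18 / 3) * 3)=-32340 / 19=-1702.11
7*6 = 42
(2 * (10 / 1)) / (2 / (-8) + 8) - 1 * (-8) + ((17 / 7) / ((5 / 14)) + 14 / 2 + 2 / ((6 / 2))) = 11647 / 465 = 25.05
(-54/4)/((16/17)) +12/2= -267/32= -8.34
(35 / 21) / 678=5 / 2034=0.00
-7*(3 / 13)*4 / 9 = -28 / 39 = -0.72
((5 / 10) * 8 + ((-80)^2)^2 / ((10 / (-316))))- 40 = -1294336036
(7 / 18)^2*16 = 2.42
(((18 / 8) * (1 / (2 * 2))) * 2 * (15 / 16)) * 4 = 135 / 32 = 4.22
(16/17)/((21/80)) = 1280/357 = 3.59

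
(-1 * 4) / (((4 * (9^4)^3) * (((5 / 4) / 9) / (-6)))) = 8 / 52301766015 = 0.00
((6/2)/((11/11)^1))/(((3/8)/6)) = 48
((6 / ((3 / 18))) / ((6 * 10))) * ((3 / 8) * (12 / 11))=0.25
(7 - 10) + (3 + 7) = 7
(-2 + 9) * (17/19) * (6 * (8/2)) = 2856/19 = 150.32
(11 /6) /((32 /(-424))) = -583 /24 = -24.29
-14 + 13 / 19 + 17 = 70 / 19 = 3.68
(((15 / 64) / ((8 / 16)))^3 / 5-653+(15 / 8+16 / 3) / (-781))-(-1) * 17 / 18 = -150182906497 / 230326272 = -652.04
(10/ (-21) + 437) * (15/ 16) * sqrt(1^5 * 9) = 137505/ 112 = 1227.72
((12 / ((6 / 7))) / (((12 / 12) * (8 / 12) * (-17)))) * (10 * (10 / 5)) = -420 / 17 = -24.71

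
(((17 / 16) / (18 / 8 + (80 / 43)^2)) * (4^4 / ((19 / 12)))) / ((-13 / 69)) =-1665697536 / 10433527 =-159.65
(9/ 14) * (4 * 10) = 180/ 7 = 25.71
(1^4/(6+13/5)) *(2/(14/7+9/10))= 100/1247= 0.08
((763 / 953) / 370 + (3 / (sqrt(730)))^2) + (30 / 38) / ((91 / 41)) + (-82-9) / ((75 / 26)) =-10406406354577 / 333790322775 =-31.18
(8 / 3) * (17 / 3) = 136 / 9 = 15.11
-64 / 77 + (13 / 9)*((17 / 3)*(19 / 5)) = 314683 / 10395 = 30.27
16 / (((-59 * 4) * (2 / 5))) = -10 / 59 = -0.17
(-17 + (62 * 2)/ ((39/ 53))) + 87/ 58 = 11935/ 78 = 153.01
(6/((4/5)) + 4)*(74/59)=851/59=14.42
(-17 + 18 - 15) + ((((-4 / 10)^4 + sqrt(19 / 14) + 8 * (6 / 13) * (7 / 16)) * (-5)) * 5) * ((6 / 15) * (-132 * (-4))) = -14829.41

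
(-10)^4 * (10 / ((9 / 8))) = 800000 / 9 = 88888.89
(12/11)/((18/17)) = 34/33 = 1.03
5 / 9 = 0.56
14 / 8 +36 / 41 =431 / 164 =2.63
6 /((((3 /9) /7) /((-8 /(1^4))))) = -1008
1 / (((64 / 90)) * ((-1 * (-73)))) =45 / 2336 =0.02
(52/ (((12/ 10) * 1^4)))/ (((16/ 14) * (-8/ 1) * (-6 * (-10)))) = -91/ 1152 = -0.08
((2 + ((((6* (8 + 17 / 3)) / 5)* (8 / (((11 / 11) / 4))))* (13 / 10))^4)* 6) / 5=507761770659022476 / 1953125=259974026577.42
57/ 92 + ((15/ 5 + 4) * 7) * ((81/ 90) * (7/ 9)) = 16063/ 460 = 34.92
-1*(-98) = 98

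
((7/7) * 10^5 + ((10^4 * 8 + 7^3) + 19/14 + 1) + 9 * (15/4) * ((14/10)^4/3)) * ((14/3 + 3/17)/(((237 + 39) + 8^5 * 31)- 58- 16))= 155945923211/181357785000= 0.86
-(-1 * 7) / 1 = 7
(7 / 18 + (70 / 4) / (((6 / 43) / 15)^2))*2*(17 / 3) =247535351 / 108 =2291993.99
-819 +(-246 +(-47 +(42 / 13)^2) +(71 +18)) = -1012.56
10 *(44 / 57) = 440 / 57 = 7.72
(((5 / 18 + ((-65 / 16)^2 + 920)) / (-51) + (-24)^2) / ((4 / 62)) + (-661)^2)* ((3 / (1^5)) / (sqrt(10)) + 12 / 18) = 104711173097 / 352512 + 104711173097* sqrt(10) / 783360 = 719742.26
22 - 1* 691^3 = -329939349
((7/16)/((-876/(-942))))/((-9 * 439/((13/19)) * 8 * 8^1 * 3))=-14287/33669347328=-0.00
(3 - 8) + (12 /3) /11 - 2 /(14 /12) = -489 /77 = -6.35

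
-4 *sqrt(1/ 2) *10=-20 *sqrt(2)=-28.28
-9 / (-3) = 3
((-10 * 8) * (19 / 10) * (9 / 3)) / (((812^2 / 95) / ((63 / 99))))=-5415 / 129514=-0.04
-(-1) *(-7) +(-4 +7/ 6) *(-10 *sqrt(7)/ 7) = -7 +85 *sqrt(7)/ 21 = 3.71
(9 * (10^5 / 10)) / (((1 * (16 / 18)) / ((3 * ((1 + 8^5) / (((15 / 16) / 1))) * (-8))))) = -84937248000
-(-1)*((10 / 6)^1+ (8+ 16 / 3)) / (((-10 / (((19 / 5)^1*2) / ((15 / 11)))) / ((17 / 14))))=-3553 / 350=-10.15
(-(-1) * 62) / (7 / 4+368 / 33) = 8184 / 1703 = 4.81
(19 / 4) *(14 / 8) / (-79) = -133 / 1264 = -0.11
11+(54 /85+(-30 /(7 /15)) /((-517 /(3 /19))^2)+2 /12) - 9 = 965200698487 /344474044530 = 2.80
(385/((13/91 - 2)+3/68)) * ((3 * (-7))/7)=549780/863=637.06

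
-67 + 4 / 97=-6495 / 97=-66.96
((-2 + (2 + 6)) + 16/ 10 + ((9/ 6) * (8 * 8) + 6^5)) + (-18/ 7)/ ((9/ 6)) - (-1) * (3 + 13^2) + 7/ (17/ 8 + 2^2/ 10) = 28466146/ 3535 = 8052.66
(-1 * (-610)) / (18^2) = 305 / 162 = 1.88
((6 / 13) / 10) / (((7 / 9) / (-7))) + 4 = 233 / 65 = 3.58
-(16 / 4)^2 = -16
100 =100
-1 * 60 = -60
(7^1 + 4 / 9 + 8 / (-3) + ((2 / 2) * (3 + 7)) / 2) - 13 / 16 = 1291 / 144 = 8.97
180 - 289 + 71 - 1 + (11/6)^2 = -1283/36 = -35.64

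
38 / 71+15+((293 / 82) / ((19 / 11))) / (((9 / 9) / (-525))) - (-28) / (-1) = -121516155 / 110618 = -1098.52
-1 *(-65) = 65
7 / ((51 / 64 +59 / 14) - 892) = -3136 / 397371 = -0.01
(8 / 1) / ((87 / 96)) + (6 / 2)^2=517 / 29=17.83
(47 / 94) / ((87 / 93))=31 / 58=0.53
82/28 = 41/14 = 2.93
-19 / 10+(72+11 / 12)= 71.02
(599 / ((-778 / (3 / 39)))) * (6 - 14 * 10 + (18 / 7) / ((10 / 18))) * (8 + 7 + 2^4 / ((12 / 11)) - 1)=116627696 / 530985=219.64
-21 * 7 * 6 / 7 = -126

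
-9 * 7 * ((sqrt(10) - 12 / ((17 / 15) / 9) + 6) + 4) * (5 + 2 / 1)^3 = 31333050 / 17 - 21609 * sqrt(10) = 1774786.93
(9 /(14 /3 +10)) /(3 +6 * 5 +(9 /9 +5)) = 9 /572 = 0.02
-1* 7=-7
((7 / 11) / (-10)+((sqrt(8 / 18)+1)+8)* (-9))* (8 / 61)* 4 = -2512 / 55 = -45.67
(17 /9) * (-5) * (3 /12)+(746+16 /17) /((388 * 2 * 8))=-1064179 /474912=-2.24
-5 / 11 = -0.45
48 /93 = 16 /31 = 0.52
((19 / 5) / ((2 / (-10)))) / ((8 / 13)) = -247 / 8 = -30.88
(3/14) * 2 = 3/7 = 0.43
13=13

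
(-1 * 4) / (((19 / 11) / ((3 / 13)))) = -132 / 247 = -0.53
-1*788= -788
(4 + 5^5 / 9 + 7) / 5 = 71.64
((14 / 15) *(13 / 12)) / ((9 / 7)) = 637 / 810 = 0.79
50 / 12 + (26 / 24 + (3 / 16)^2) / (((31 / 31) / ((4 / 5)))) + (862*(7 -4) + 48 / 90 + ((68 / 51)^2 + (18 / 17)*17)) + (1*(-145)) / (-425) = 2611.71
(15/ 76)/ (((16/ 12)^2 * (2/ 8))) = 135/ 304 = 0.44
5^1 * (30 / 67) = 150 / 67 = 2.24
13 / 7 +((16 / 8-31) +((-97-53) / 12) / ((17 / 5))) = -7335 / 238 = -30.82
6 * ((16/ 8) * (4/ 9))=16/ 3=5.33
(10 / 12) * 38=95 / 3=31.67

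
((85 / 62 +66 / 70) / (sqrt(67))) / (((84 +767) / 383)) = 1923043 * sqrt(67) / 123726890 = 0.13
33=33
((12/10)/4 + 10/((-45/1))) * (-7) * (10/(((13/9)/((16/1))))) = -784/13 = -60.31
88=88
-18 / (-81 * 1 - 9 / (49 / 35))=7 / 34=0.21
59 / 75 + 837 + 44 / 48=251611 / 300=838.70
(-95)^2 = 9025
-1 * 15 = -15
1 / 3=0.33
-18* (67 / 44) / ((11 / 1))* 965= -581895 / 242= -2404.52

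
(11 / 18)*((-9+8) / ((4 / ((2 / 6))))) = -11 / 216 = -0.05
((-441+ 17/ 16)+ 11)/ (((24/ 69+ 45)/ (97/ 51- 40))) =306700607/ 851088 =360.36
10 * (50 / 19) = 500 / 19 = 26.32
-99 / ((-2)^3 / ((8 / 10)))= 99 / 10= 9.90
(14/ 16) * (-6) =-21/ 4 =-5.25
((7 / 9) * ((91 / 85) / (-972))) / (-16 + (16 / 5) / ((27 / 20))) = 637 / 10134720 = 0.00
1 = 1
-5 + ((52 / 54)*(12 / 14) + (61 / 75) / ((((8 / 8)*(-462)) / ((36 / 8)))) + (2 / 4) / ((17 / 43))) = -491069 / 168300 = -2.92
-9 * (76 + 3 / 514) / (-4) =351603 / 2056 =171.01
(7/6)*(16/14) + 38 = 118/3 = 39.33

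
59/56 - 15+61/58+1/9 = -186845/14616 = -12.78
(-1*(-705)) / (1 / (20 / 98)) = 7050 / 49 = 143.88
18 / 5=3.60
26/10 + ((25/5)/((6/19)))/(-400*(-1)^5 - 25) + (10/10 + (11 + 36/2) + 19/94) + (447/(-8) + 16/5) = -1677673/84600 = -19.83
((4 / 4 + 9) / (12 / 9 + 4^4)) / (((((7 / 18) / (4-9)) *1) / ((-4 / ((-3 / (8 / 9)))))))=-0.59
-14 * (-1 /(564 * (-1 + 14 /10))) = 35 /564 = 0.06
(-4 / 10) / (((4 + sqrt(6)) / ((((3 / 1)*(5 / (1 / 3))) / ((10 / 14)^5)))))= -605052 / 15625 + 151263*sqrt(6) / 15625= -15.01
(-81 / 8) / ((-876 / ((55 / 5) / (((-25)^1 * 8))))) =-297 / 467200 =-0.00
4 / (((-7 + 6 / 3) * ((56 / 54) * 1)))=-0.77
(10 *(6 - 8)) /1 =-20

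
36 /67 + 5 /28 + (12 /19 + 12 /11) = 956047 /392084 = 2.44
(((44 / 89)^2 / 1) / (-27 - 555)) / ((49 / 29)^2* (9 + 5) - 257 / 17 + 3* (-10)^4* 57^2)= -13839496 / 3212099547737203311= -0.00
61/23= 2.65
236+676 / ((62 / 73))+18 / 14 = 224209 / 217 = 1033.22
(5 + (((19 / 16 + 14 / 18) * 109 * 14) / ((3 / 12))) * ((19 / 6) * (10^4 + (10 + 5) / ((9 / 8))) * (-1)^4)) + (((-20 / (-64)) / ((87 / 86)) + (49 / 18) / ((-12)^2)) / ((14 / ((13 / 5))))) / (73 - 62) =22016243431902733 / 57879360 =380381597.72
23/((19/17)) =391/19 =20.58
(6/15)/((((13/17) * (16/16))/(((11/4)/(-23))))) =-187/2990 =-0.06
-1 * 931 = -931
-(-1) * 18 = 18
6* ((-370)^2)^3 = 15394358454000000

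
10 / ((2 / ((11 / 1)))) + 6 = 61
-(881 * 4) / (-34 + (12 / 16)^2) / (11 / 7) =67.07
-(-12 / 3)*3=12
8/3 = 2.67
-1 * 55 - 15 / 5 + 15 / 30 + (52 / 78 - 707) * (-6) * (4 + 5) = 76169 / 2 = 38084.50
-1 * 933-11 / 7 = -6542 / 7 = -934.57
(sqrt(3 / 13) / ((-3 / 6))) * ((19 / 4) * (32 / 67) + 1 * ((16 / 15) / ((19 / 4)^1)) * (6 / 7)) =-219312 * sqrt(39) / 579215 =-2.36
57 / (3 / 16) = 304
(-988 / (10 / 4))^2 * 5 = 780915.20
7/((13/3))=1.62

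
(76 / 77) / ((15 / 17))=1292 / 1155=1.12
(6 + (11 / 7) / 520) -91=-309389 / 3640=-85.00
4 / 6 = 2 / 3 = 0.67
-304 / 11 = -27.64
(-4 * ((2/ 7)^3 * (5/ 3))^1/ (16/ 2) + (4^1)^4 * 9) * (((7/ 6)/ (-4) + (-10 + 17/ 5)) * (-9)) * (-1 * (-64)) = 15685186336/ 1715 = 9145881.25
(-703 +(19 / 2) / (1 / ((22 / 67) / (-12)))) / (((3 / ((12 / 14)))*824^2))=-565421 / 1910638464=-0.00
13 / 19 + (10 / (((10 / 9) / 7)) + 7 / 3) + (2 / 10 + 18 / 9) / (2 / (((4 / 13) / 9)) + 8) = 131771 / 1995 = 66.05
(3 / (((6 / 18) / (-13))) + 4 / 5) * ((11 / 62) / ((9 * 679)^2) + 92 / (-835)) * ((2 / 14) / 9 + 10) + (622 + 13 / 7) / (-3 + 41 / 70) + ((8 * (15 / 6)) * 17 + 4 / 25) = 3087448464650434319 / 14702864363582850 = 209.99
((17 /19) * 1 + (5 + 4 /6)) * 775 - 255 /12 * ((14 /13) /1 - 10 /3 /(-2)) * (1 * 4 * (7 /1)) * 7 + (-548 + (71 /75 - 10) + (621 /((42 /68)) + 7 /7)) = -764121391 /129675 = -5892.59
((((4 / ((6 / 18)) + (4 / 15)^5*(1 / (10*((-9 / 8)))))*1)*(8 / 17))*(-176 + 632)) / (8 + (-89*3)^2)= 0.04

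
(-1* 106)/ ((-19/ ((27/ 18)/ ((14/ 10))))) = 5.98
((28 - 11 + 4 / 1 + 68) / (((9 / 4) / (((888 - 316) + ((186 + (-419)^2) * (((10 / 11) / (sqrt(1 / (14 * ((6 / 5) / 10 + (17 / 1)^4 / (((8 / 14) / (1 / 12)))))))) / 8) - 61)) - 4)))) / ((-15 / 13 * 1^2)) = -18485389 * sqrt(613885398) / 1620 - 782132 / 45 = -282737835.81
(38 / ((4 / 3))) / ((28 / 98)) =399 / 4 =99.75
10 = 10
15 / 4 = 3.75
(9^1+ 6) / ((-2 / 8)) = -60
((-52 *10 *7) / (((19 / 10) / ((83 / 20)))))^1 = -7950.53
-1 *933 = -933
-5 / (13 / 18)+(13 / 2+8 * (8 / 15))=1499 / 390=3.84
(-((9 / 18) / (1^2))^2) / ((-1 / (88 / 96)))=11 / 48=0.23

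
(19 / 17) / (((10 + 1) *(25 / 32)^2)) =0.17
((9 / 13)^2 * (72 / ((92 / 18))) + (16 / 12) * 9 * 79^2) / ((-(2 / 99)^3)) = -9084272988.90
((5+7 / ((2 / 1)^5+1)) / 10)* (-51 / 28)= -731 / 770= -0.95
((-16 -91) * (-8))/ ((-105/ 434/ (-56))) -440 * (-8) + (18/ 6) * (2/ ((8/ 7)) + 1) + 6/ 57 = 201663.82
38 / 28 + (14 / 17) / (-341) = 109947 / 81158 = 1.35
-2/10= -1/5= -0.20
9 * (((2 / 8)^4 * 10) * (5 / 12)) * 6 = 225 / 256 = 0.88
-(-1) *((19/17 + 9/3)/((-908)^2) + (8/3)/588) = 14031323/3090503304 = 0.00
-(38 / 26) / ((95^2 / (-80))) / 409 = 16 / 505115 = 0.00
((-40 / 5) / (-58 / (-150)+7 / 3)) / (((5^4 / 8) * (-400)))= 1 / 10625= 0.00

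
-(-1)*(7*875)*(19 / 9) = 116375 / 9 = 12930.56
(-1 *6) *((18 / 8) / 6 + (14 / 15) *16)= -1837 / 20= -91.85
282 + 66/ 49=283.35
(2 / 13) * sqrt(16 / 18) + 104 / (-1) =-104 + 4 * sqrt(2) / 39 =-103.85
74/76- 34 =-1255/38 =-33.03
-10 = -10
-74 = -74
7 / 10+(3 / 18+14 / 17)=431 / 255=1.69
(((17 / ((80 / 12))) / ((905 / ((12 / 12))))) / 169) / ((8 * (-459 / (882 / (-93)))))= 49 / 1137910800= 0.00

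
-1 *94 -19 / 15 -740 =-12529 / 15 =-835.27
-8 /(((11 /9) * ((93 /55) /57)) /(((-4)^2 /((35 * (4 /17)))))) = -93024 /217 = -428.68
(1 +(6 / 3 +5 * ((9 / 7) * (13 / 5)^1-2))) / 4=17 / 7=2.43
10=10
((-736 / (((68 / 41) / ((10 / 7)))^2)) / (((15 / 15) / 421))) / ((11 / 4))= -13021698400 / 155771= -83595.14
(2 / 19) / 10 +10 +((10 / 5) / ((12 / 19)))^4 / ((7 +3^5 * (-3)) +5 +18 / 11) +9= 18281807099 / 968831280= 18.87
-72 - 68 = -140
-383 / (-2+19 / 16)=6128 / 13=471.38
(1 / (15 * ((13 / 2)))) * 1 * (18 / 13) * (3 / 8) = 9 / 1690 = 0.01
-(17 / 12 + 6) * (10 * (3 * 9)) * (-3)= 12015 / 2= 6007.50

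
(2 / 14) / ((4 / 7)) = 1 / 4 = 0.25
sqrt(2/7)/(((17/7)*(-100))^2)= 7*sqrt(14)/2890000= 0.00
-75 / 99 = -25 / 33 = -0.76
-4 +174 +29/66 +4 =11513/66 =174.44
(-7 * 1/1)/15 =-7/15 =-0.47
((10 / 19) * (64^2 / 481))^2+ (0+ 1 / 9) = 15183015721 / 751691889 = 20.20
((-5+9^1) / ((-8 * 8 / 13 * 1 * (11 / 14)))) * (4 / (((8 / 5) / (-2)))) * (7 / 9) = 3185 / 792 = 4.02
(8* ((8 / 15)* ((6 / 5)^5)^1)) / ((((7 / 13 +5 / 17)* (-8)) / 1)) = -572832 / 359375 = -1.59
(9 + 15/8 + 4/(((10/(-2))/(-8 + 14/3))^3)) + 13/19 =52303/4104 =12.74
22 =22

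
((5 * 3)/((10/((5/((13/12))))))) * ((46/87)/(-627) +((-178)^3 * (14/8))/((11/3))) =-1468295334280/78793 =-18634844.90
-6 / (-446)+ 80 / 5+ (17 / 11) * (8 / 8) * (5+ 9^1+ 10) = 130265 / 2453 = 53.10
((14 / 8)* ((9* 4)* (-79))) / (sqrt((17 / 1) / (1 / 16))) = -4977* sqrt(17) / 68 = -301.77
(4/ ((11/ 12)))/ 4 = 1.09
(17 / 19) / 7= 17 / 133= 0.13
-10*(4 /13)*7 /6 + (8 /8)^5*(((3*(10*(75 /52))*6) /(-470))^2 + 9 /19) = -239259587 /85117188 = -2.81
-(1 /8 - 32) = 255 /8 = 31.88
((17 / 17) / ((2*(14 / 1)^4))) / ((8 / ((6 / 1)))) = 3 / 307328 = 0.00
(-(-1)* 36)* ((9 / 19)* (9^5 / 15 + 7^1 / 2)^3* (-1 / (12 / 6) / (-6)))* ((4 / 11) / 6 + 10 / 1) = 45692227975056147 / 52250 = 874492401436.48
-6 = -6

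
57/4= 14.25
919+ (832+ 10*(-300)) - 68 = -1317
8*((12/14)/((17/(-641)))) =-30768/119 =-258.55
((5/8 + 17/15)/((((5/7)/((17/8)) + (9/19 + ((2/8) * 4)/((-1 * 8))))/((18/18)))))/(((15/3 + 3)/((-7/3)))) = -3339497/4459320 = -0.75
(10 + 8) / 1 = 18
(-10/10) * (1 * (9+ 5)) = -14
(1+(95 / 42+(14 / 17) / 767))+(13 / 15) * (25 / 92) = 88131571 / 25191348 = 3.50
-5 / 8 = -0.62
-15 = -15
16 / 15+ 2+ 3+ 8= 211 / 15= 14.07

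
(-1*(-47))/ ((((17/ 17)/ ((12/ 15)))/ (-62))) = -11656/ 5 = -2331.20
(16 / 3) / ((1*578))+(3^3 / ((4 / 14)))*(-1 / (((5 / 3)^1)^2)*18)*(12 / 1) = -159274636 / 21675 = -7348.31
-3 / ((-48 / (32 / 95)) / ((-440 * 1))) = -176 / 19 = -9.26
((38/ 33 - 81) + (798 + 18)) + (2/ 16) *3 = 194443/ 264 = 736.53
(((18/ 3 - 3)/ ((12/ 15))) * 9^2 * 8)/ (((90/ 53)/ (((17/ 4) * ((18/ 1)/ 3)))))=72981/ 2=36490.50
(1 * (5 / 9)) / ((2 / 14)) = 35 / 9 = 3.89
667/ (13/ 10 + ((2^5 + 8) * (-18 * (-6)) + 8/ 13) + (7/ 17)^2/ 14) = 12529595/ 81187408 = 0.15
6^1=6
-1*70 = -70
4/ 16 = 1/ 4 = 0.25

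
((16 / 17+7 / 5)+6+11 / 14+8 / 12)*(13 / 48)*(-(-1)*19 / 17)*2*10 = 8635861 / 145656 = 59.29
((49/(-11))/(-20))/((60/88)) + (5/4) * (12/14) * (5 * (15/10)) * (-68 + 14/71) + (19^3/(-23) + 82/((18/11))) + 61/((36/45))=-7369980761/10287900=-716.37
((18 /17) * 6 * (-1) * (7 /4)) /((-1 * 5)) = 189 /85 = 2.22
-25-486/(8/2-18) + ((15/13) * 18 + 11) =3775/91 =41.48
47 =47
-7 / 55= -0.13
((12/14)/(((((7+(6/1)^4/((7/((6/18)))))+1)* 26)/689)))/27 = 53/4392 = 0.01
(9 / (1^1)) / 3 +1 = 4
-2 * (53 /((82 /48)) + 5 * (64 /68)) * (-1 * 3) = 149424 /697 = 214.38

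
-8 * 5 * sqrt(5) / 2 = -20 * sqrt(5) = -44.72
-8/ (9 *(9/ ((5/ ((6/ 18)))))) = -40/ 27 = -1.48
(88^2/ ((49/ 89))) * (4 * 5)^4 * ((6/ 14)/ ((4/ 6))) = 496235520000/ 343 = 1446750787.17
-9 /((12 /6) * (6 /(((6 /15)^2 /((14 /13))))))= -0.11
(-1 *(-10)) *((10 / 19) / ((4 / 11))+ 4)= 1035 / 19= 54.47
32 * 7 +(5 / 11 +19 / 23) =56996 / 253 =225.28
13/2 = 6.50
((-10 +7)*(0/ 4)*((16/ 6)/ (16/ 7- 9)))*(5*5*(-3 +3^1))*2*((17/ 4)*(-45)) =0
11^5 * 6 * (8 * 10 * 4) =309217920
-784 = -784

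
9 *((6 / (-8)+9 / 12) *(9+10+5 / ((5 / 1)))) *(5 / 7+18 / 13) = 0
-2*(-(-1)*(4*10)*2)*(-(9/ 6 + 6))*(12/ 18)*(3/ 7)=2400/ 7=342.86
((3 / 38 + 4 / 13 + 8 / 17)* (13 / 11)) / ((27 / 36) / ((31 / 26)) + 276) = 223169 / 60937503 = 0.00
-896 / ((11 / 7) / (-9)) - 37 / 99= 507995 / 99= 5131.26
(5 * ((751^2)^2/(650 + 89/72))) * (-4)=-458059864321440/46889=-9769026089.73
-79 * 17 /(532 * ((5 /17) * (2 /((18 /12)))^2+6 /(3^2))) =-205479 /96824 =-2.12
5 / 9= 0.56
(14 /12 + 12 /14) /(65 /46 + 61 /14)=1955 /5574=0.35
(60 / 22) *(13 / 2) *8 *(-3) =-4680 / 11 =-425.45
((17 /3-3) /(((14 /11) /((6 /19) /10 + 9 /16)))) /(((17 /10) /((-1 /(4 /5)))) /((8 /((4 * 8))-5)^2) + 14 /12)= 134805 /119822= 1.13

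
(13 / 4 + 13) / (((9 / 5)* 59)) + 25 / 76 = 9725 / 20178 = 0.48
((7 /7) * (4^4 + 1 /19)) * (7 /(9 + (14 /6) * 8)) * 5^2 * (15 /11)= 2208.56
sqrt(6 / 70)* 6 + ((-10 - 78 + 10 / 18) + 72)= -139 / 9 + 6* sqrt(105) / 35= -13.69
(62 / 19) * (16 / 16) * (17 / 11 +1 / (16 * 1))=8773 / 1672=5.25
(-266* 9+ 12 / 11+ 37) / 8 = -25915 / 88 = -294.49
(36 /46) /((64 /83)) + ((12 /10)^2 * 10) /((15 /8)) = 159987 /18400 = 8.69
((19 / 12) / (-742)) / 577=-19 / 5137608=-0.00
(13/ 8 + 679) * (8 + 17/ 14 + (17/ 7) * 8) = 2183445/ 112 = 19495.04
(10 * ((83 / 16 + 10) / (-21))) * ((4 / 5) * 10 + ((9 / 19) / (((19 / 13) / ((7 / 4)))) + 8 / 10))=-5478111 / 80864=-67.74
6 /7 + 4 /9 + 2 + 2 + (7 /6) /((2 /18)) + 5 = 2621 /126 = 20.80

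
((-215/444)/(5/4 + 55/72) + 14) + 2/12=89657/6438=13.93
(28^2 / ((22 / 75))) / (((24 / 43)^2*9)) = 2265025 / 2376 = 953.29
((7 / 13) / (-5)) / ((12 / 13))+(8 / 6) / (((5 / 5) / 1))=1.22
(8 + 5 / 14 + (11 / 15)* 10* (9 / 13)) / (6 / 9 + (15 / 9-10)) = -7335 / 4186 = -1.75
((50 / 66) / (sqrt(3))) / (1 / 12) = 100 * sqrt(3) / 33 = 5.25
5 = 5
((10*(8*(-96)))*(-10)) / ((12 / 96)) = 614400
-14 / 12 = -7 / 6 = -1.17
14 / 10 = 7 / 5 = 1.40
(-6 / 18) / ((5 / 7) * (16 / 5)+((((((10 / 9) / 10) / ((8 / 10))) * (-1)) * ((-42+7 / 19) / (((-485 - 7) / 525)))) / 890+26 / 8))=-46590432 / 772764985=-0.06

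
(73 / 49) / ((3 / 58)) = 4234 / 147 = 28.80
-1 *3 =-3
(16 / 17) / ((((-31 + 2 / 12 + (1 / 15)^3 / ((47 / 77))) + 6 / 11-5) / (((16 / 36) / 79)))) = -24816000 / 165382635083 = -0.00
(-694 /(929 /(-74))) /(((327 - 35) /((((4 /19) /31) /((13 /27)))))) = 1386612 /519274769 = 0.00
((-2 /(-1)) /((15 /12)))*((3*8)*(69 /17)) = 13248 /85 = 155.86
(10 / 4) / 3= 5 / 6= 0.83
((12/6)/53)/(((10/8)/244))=1952/265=7.37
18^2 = 324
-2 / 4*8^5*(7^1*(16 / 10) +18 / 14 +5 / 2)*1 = -8593408 / 35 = -245525.94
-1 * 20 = -20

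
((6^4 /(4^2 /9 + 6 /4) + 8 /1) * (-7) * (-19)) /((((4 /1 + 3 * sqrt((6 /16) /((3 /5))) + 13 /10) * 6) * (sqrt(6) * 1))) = 475.84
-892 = -892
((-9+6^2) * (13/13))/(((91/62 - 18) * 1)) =-1.63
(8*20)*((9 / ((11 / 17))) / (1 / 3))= 73440 / 11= 6676.36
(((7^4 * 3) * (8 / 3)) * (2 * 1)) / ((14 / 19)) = 52136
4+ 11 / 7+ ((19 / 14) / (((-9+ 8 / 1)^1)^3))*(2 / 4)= 137 / 28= 4.89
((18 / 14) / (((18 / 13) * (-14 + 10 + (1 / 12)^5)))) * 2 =-3234816 / 6967289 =-0.46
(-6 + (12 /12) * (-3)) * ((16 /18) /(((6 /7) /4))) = -112 /3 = -37.33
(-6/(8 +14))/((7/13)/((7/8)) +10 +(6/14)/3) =-273/10769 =-0.03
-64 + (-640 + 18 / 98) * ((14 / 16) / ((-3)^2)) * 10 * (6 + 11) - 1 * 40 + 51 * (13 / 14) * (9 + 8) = -2488165 / 252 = -9873.67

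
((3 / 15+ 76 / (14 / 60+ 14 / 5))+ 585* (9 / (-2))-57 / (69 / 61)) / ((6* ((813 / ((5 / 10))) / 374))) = -1155749947 / 11344060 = -101.88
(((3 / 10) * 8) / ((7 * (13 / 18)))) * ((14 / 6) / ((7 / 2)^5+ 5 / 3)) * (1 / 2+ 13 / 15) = 47232 / 16438825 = 0.00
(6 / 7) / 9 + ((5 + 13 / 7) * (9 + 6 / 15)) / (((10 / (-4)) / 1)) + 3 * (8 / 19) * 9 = -142834 / 9975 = -14.32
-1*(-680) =680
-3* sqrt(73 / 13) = -3* sqrt(949) / 13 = -7.11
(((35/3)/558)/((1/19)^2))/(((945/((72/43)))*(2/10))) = 7220/107973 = 0.07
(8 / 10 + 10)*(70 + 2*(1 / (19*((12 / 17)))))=71973 / 95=757.61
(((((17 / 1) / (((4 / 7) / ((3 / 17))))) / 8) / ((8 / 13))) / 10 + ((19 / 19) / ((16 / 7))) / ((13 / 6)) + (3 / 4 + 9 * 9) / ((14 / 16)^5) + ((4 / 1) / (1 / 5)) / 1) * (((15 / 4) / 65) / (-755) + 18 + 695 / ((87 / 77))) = 217349248261389817597 / 1910482507315200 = 113766.68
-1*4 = -4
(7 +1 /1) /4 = 2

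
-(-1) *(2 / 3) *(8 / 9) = 16 / 27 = 0.59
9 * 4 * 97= 3492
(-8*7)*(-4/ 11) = 224/ 11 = 20.36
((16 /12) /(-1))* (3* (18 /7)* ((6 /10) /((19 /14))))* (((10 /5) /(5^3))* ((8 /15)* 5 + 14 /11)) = -7488 /26125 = -0.29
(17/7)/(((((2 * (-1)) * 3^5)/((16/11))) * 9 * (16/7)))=-17/48114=-0.00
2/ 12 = 1/ 6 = 0.17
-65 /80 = -13 /16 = -0.81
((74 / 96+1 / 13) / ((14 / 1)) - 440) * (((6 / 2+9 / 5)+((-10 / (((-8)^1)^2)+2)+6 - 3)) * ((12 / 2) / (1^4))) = -5930228873 / 232960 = -25456.00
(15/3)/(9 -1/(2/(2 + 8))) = 1.25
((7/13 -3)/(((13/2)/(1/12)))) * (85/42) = -680/10647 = -0.06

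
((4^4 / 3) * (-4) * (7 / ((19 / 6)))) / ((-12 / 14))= 880.28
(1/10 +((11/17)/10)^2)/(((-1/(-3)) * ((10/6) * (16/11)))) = 298089/2312000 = 0.13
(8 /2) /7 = 4 /7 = 0.57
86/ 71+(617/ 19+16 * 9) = 239697/ 1349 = 177.68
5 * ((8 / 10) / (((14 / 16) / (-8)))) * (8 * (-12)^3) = 3538944 / 7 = 505563.43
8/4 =2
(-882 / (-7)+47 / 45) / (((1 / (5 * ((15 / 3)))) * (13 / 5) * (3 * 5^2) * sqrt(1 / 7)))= 5717 * sqrt(7) / 351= 43.09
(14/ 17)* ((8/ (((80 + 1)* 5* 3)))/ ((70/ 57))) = 152/ 34425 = 0.00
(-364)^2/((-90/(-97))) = 6426056/45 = 142801.24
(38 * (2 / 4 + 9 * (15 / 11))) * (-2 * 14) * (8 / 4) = -298984 / 11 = -27180.36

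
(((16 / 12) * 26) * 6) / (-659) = -208 / 659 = -0.32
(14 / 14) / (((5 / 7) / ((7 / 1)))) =49 / 5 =9.80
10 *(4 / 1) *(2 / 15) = 16 / 3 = 5.33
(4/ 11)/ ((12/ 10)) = 10/ 33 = 0.30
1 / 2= 0.50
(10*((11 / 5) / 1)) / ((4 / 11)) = 121 / 2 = 60.50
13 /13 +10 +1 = 12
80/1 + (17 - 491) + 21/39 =-5115/13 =-393.46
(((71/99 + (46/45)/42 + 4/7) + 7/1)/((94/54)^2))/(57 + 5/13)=30330963/634446890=0.05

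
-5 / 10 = -1 / 2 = -0.50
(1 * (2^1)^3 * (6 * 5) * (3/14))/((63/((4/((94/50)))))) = 1.74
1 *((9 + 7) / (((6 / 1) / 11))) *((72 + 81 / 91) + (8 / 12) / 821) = 1437678968 / 672399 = 2138.13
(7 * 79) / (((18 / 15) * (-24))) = -19.20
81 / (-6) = -27 / 2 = -13.50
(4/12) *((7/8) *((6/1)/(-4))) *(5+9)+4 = -17/8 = -2.12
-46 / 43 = -1.07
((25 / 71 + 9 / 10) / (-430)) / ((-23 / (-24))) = -5334 / 1755475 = -0.00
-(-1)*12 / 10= 6 / 5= 1.20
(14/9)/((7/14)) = 28/9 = 3.11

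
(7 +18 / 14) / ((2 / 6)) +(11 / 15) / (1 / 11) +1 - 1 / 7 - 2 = 31.78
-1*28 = -28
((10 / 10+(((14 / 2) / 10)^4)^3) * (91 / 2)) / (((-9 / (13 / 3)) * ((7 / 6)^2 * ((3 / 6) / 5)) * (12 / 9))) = -171339177536969 / 1400000000000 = -122.39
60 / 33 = 20 / 11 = 1.82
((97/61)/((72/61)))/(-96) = -97/6912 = -0.01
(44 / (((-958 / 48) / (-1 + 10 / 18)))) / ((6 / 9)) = 704 / 479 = 1.47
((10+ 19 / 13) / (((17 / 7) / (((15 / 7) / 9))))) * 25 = 18625 / 663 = 28.09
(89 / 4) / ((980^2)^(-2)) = 20522691560000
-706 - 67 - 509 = -1282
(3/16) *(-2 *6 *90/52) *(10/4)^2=-10125/416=-24.34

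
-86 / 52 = -43 / 26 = -1.65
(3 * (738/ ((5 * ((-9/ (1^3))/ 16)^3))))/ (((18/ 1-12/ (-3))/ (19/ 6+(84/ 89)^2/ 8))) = -13081458688/ 35288055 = -370.71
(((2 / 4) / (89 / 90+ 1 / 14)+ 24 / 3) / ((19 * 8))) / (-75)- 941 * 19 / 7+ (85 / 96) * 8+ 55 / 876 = -9911302458149 / 3891367200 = -2547.00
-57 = -57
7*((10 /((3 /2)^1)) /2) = 70 /3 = 23.33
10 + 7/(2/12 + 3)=232/19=12.21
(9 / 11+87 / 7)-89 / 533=536807 / 41041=13.08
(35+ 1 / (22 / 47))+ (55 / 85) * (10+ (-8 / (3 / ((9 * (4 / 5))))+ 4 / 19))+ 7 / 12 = 6801077 / 213180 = 31.90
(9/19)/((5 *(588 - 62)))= 9/49970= 0.00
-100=-100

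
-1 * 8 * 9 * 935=-67320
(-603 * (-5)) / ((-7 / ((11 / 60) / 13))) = -6.07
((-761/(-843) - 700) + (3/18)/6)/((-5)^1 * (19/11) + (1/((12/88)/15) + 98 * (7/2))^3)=-0.00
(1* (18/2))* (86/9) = 86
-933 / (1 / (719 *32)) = -21466464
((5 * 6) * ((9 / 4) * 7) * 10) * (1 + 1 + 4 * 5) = 103950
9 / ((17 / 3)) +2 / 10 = 152 / 85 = 1.79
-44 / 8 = -11 / 2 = -5.50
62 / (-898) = -31 / 449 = -0.07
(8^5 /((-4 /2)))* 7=-114688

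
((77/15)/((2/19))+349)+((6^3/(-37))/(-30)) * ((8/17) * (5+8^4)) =2918477/3774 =773.31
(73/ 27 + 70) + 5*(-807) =-106982/ 27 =-3962.30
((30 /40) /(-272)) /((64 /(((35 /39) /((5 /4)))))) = -7 /226304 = -0.00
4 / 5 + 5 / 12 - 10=-8.78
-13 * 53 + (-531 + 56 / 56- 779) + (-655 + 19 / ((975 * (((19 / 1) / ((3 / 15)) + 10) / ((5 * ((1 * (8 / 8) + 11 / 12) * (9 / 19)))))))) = -2653.00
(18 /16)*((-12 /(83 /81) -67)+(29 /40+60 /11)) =-23839587 /292160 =-81.60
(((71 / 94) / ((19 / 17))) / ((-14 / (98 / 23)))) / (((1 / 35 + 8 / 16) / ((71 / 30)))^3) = -1037228583377 / 56179546218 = -18.46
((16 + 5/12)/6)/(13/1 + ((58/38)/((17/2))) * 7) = 63631/331560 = 0.19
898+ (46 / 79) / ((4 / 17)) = 142275 / 158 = 900.47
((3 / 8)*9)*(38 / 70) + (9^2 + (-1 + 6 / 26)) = 298709 / 3640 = 82.06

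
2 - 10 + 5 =-3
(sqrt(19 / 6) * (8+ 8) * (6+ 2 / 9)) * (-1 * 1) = -448 * sqrt(114) / 27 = -177.16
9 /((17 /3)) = 27 /17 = 1.59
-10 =-10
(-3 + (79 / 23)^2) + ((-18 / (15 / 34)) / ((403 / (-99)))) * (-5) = -8808122 / 213187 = -41.32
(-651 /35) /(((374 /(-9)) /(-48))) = -20088 /935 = -21.48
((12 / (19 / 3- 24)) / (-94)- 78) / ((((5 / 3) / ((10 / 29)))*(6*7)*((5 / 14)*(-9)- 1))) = 388560 / 4262101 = 0.09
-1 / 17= -0.06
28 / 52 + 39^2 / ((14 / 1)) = 19871 / 182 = 109.18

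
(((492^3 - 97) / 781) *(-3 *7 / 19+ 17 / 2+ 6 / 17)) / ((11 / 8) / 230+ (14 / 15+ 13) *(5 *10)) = 1695.85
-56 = -56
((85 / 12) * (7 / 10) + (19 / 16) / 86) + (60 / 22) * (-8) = -764945 / 45408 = -16.85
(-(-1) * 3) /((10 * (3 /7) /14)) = 49 /5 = 9.80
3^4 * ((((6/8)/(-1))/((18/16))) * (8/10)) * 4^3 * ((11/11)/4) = -3456/5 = -691.20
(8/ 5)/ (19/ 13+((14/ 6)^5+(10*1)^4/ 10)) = 0.00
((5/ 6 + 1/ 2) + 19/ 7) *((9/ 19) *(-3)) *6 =-4590/ 133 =-34.51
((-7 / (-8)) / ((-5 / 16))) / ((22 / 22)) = -14 / 5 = -2.80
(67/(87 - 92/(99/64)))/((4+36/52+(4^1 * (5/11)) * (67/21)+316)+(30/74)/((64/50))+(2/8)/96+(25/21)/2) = 94335905664/12688856118725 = 0.01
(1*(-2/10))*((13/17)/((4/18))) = -117/170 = -0.69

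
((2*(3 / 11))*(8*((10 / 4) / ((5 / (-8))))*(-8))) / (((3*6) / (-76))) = -19456 / 33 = -589.58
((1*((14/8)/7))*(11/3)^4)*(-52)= -190333/81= -2349.79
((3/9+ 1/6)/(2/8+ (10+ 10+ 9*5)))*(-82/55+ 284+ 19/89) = 922618/425865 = 2.17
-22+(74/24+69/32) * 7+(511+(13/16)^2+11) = 412675/768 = 537.34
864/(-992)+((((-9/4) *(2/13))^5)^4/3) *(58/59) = -15872770591391047307274907545951/18224292164669004669815110500352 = -0.87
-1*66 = -66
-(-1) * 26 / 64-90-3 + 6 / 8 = -2939 / 32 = -91.84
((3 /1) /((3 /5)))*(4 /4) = 5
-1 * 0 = 0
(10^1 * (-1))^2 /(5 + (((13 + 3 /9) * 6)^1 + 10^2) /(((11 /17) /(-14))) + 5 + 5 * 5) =-0.03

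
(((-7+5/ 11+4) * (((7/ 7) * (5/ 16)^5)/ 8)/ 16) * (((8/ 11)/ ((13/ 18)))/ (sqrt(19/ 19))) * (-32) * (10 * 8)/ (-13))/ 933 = -328125/ 26049081344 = -0.00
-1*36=-36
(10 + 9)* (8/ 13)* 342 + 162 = 4160.77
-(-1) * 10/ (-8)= -5/ 4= -1.25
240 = 240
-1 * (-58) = 58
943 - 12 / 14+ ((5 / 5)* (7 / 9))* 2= 59453 / 63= 943.70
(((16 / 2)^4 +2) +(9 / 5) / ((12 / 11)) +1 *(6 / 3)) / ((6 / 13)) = 1066429 / 120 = 8886.91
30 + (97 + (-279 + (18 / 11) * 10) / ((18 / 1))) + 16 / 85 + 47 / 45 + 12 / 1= 2114551 / 16830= 125.64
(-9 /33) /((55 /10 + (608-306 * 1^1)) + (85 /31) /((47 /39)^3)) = -6437026 /7294722325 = -0.00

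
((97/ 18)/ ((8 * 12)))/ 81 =97/ 139968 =0.00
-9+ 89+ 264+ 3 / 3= 345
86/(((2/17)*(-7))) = -731/7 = -104.43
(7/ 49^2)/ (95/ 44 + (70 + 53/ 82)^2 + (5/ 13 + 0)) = 480766/ 823433456433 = 0.00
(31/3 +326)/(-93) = -1009/279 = -3.62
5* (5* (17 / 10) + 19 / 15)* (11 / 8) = 3223 / 48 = 67.15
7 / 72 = 0.10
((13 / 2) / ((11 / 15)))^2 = 38025 / 484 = 78.56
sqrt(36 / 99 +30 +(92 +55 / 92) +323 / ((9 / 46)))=sqrt(4087525937) / 1518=42.12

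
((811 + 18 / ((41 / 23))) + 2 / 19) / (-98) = -639717 / 76342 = -8.38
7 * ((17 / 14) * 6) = 51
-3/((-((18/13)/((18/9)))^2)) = 169/27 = 6.26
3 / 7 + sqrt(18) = 3 / 7 + 3 * sqrt(2) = 4.67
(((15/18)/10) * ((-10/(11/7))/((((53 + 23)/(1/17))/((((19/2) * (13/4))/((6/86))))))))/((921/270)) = -97825/1837088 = -0.05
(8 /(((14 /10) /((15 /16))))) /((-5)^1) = -15 /14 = -1.07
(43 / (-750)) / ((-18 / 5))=0.02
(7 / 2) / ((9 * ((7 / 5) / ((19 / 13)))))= 95 / 234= 0.41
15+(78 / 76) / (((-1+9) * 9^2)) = 123133 / 8208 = 15.00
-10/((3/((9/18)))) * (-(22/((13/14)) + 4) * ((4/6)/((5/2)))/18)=80/117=0.68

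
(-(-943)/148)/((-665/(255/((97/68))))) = -817581/477337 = -1.71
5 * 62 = 310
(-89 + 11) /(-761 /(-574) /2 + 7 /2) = -18.74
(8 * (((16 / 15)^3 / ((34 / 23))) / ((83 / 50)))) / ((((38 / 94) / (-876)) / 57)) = -10343284736 / 21165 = -488697.60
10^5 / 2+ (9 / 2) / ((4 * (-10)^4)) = 4000000009 / 80000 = 50000.00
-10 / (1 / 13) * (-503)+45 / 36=261565 / 4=65391.25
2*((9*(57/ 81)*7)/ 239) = 266/ 717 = 0.37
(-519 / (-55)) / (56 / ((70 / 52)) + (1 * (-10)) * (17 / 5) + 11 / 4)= 692 / 759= 0.91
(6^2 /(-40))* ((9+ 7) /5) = -2.88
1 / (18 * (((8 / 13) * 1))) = 13 / 144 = 0.09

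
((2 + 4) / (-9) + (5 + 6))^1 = 10.33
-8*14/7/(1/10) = -160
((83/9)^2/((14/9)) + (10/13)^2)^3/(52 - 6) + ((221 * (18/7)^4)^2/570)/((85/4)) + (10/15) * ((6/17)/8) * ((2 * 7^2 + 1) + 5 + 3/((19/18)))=29827024737410558020444819/2620803595738627681200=11380.87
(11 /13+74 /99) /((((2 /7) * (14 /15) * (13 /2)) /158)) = 810145 /5577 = 145.27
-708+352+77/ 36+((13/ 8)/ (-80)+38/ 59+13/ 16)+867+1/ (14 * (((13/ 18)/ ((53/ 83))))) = 1320979511681/ 2566811520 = 514.64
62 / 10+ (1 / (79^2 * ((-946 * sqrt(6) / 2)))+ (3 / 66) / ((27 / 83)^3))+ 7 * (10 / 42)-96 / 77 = 120343357 / 15155910-sqrt(6) / 17711958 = 7.94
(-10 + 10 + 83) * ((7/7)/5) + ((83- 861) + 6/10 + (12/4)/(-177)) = -224441/295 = -760.82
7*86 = 602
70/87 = 0.80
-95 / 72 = -1.32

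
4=4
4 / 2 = 2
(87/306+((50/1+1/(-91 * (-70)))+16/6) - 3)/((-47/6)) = -16227626/2544815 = -6.38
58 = 58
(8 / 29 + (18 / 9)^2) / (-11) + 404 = 128752 / 319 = 403.61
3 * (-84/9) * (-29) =812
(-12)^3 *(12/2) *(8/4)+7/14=-41471/2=-20735.50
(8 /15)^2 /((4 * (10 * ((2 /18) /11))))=88 /125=0.70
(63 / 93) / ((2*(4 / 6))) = 0.51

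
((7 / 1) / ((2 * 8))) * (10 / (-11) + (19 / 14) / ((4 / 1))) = -351 / 1408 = -0.25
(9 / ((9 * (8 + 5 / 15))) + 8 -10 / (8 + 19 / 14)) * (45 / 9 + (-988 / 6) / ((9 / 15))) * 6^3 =-410385.53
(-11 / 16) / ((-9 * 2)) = 11 / 288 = 0.04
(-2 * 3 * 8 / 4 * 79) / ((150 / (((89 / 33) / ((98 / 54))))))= -126558 / 13475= -9.39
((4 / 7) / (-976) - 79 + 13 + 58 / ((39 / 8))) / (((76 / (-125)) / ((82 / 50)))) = 738803395 / 5062512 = 145.94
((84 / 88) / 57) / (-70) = -0.00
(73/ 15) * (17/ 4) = 1241/ 60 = 20.68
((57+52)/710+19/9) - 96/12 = -36649/6390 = -5.74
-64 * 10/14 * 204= -65280/7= -9325.71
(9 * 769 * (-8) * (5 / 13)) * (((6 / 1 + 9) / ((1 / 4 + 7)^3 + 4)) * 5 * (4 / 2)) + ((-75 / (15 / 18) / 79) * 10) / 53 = -13997393100 / 1687361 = -8295.43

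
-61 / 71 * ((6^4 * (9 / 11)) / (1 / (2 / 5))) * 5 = -1423008 / 781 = -1822.03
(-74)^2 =5476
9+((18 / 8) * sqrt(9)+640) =2623 / 4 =655.75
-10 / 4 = -5 / 2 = -2.50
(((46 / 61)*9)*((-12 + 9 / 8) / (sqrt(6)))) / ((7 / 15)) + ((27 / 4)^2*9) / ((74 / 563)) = 3693843 / 1184 - 90045*sqrt(6) / 3416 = 3055.23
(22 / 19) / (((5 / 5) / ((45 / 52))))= 495 / 494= 1.00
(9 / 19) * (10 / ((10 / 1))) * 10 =90 / 19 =4.74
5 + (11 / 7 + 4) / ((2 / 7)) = 49 / 2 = 24.50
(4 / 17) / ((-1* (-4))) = 1 / 17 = 0.06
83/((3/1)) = 83/3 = 27.67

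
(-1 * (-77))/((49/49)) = 77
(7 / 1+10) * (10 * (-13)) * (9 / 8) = -9945 / 4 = -2486.25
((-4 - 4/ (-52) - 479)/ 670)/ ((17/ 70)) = -43946/ 14807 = -2.97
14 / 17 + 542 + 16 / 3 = 27956 / 51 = 548.16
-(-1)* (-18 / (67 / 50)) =-900 / 67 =-13.43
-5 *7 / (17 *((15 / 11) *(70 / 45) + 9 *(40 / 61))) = -14091 / 54910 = -0.26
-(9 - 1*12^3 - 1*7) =1726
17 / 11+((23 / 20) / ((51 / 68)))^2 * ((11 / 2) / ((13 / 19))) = 20.44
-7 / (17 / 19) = -133 / 17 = -7.82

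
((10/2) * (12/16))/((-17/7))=-105/68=-1.54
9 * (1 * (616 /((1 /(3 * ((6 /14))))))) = 7128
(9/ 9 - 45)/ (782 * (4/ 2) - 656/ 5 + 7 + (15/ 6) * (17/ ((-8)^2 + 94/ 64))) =-92180/ 3017741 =-0.03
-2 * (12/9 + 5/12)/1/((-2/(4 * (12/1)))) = 84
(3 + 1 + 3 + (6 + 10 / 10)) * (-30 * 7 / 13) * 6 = -17640 / 13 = -1356.92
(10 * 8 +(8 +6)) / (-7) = -13.43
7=7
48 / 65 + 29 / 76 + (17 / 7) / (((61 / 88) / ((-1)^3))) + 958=2015758391 / 2109380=955.62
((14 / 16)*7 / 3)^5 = 282475249 / 7962624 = 35.48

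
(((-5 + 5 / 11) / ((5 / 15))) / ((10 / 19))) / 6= -4.32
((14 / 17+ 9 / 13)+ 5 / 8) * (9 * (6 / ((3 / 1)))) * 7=269.75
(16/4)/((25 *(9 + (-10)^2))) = 4/2725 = 0.00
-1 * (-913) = 913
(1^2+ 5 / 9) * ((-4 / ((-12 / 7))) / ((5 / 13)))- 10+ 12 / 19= 176 / 2565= 0.07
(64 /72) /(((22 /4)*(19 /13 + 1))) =0.07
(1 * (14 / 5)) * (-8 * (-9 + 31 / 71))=68096 / 355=191.82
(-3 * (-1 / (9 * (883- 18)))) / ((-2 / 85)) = -17 / 1038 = -0.02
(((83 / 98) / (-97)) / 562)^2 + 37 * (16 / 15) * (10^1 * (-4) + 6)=-574472011866633817 / 428114078795760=-1341.87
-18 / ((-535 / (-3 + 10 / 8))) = -63 / 1070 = -0.06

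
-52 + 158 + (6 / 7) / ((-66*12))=97943 / 924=106.00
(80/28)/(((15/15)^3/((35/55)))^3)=980/1331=0.74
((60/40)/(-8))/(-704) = 3/11264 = 0.00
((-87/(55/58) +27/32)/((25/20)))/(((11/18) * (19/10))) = -1439883/22990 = -62.63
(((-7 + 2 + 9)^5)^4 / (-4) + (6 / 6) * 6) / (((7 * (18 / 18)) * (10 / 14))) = -274877906938 / 5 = -54975581387.60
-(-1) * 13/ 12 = 13/ 12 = 1.08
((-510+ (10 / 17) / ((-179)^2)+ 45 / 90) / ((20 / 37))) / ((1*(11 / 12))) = -61610130753 / 59916670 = -1028.26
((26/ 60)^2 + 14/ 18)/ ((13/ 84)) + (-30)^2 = 883583/ 975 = 906.24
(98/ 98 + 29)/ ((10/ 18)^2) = 486/ 5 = 97.20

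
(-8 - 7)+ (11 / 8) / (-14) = -1691 / 112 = -15.10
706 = 706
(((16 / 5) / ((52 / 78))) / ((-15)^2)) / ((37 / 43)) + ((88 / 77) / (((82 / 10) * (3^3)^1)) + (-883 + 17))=-31035608698 / 35839125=-865.97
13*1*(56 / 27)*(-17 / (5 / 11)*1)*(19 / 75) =-2586584 / 10125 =-255.47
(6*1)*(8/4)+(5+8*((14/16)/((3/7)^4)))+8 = 18832/81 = 232.49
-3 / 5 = -0.60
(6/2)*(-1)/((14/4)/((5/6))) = -5/7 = -0.71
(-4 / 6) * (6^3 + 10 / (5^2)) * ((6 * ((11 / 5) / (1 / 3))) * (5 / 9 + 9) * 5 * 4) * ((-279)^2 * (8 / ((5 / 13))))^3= -2896292119828806677579268096 / 625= -4634067391726090684126829.00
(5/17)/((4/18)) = 45/34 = 1.32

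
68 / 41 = 1.66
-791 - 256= -1047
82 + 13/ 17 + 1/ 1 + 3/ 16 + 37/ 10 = 119207/ 1360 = 87.65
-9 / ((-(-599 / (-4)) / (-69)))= -2484 / 599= -4.15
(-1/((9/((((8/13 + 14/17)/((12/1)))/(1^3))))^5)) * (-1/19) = 418195493/18926813158999360992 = 0.00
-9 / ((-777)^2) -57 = -3823618 / 67081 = -57.00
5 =5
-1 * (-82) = 82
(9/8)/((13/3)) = 27/104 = 0.26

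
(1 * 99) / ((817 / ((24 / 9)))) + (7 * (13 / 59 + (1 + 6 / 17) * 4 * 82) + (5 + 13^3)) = 5310.22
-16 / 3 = -5.33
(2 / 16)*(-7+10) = 3 / 8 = 0.38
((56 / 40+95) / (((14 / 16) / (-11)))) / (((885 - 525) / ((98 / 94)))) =-37114 / 10575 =-3.51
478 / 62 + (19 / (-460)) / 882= 96966491 / 12577320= 7.71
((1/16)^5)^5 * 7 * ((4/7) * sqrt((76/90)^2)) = 19/7130534626283790383418955530240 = 0.00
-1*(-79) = 79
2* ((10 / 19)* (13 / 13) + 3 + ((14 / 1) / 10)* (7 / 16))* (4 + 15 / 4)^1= 195021 / 3040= 64.15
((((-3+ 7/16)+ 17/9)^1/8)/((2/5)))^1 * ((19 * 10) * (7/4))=-322525/4608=-69.99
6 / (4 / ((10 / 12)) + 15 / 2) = 0.49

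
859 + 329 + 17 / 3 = 1193.67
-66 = -66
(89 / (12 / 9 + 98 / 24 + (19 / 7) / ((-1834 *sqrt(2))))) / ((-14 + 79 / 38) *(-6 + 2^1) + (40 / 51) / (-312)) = 14767326195804 *sqrt(2) / 313690620598691653 + 108095532373794420 / 313690620598691653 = 0.34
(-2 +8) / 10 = 3 / 5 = 0.60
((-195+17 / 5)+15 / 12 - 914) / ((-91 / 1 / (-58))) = -49271 / 70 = -703.87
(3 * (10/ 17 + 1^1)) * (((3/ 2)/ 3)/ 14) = 81/ 476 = 0.17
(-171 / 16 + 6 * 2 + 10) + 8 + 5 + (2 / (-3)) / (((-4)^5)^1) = 24.31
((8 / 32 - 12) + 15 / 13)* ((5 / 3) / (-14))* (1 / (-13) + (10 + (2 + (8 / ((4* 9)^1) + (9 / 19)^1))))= 1016885 / 63882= 15.92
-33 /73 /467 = -33 /34091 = -0.00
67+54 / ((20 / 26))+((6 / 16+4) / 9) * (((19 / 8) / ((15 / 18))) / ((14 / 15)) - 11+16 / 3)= 1174433 / 8640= 135.93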